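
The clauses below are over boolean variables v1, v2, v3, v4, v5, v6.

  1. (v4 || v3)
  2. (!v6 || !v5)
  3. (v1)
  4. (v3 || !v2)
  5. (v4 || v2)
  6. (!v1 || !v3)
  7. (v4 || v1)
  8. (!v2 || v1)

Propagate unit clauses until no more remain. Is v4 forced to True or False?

Unit clause (v1) sets v1 = True.
In (!v3 || !v1), !v1 is now false; !v3 must hold, so v3 = False.
From (v3 || v4) and v3 = False: v4 = True.

True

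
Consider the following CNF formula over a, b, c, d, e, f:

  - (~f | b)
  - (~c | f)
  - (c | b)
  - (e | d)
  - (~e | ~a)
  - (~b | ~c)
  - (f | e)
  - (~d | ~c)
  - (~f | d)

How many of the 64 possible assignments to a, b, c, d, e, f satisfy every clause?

5

The models are:
  a=F b=T c=F d=F e=T f=F
  a=F b=T c=F d=T e=F f=T
  a=F b=T c=F d=T e=T f=F
  a=F b=T c=F d=T e=T f=T
  a=T b=T c=F d=T e=F f=T
Count: 5.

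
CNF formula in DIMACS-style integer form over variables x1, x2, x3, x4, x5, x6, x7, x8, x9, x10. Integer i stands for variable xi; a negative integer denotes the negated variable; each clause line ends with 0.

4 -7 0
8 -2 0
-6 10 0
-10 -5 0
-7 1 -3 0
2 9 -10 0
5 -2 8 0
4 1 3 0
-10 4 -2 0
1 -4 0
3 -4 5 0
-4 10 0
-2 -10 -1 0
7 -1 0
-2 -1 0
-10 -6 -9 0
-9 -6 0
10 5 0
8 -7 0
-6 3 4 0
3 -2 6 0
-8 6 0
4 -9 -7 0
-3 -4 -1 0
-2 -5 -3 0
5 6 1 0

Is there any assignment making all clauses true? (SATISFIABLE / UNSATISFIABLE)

SATISFIABLE

Set x1 = False and propagate.
  then x4 is forced to False.
  then x7 is forced to False.
  then x3 is forced to True.
The remaining clauses are satisfied by x2 = False, x5 = True, x6 = False, x8 = False, x9 = False, x10 = False.
So x1=F  x2=F  x3=T  x4=F  x5=T  x6=F  x7=F  x8=F  x9=F  x10=F is a satisfying assignment.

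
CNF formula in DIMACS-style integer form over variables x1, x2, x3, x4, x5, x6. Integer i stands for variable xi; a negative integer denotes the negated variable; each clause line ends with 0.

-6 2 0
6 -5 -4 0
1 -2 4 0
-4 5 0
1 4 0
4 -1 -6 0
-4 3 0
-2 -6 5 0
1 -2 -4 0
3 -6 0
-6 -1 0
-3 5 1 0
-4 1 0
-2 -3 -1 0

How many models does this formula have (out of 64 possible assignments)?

The models are:
  x1=T x2=F x3=F x4=F x5=F x6=F
  x1=T x2=F x3=F x4=F x5=T x6=F
  x1=T x2=F x3=T x4=F x5=F x6=F
  x1=T x2=F x3=T x4=F x5=T x6=F
  x1=T x2=T x3=F x4=F x5=F x6=F
  x1=T x2=T x3=F x4=F x5=T x6=F
Count: 6.

6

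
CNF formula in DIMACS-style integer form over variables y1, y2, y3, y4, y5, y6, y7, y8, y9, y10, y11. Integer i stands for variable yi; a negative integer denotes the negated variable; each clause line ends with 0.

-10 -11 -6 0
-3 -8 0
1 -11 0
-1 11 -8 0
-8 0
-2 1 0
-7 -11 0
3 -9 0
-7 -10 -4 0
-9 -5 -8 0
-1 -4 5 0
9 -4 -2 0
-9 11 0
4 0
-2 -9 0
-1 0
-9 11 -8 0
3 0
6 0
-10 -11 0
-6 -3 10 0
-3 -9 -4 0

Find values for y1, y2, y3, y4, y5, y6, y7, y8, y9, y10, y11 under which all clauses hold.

y1=False  y2=False  y3=True  y4=True  y5=True  y6=True  y7=False  y8=False  y9=False  y10=True  y11=False

Unit propagation: (¬y8) forces y8 = False.
(y4) is a unit clause, so y4 = True.
(¬y1) is a unit clause, so y1 = False.
(¬y11) is a unit clause, so y11 = False.
The clause (¬y2) is unit: y2 must be False.
The clause (¬y9) is unit: y9 must be False.
(y3) is a unit clause, so y3 = True.
The clause (y6) is unit: y6 must be True.
Unit propagation: (y10) forces y10 = True.
Unit propagation: (¬y7) forces y7 = False.
y5 is now unconstrained; take y5 = True.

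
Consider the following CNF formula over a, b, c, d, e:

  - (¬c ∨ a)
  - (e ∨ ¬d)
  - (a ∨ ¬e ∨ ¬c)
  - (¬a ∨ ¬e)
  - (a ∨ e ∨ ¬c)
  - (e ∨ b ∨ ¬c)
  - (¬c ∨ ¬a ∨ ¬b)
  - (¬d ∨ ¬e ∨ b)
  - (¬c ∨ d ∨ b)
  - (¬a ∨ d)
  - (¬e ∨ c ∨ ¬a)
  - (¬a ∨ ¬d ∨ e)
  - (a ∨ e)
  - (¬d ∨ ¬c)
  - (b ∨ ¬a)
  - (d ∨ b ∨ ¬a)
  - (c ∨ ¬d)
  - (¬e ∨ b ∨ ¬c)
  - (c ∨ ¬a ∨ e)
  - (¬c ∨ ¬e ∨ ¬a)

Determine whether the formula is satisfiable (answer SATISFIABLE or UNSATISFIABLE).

Try a = False.
  then c is forced to False.
  then e is forced to True.
  then d is forced to False.
b is now unconstrained; take b = False.
Every clause has at least one true literal under this assignment.
So a=F, b=F, c=F, d=F, e=T is a satisfying assignment.

SATISFIABLE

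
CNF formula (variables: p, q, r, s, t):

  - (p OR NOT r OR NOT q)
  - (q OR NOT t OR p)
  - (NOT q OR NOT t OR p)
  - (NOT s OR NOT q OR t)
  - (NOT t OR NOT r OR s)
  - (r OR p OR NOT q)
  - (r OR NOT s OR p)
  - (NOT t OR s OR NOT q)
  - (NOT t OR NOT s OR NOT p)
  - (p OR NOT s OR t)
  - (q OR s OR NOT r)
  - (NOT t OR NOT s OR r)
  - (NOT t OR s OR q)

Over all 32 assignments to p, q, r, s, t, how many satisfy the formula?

Satisfying assignments:
  p=0 q=0 r=0 s=0 t=0
  p=1 q=0 r=0 s=0 t=0
  p=1 q=0 r=0 s=1 t=0
  p=1 q=0 r=1 s=1 t=0
  p=1 q=1 r=0 s=0 t=0
  p=1 q=1 r=1 s=0 t=0
That's 6 in total.

6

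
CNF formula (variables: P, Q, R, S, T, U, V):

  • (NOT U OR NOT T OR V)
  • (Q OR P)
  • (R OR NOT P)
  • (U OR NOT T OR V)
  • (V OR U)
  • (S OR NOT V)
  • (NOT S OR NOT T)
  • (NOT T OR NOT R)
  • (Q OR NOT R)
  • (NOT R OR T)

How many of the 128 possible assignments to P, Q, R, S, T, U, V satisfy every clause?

4

The models are:
  P=F Q=T R=F S=F T=F U=T V=F
  P=F Q=T R=F S=T T=F U=F V=T
  P=F Q=T R=F S=T T=F U=T V=F
  P=F Q=T R=F S=T T=F U=T V=T
That's 4 in total.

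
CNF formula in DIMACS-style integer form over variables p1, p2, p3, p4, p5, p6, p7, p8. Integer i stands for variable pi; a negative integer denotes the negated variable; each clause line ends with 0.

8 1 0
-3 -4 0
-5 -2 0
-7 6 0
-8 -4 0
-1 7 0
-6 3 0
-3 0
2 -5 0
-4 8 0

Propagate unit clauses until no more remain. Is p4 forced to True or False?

False

(~p3) is a unit clause: p3 = False.
(~p6 \/ p3): since p3 = False, the clause reduces to (~p6). p6 = False.
(p6 \/ ~p7): since p6 = False, the clause reduces to (~p7). p7 = False.
From (~p1 \/ p7) and p7 = False: p1 = False.
From (p1 \/ p8) and p1 = False: p8 = True.
In (~p4 \/ ~p8), ~p8 is now false; ~p4 must hold, so p4 = False.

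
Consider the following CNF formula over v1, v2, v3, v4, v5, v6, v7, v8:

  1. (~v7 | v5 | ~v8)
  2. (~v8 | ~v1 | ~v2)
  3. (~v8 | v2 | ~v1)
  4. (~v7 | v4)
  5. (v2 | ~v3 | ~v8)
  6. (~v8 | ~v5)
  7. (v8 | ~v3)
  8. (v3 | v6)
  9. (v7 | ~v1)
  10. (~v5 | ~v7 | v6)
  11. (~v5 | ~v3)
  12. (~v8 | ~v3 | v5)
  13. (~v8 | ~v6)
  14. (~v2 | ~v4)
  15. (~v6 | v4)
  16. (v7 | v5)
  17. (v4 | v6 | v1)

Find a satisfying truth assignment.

v1 = 1, v2 = 0, v3 = 0, v4 = 1, v5 = 1, v6 = 1, v7 = 1, v8 = 0

Try v1 = True.
  then v7 is forced to True.
  then v4 is forced to True.
  then v2 is forced to False.
  then v8 is forced to False.
  then v3 is forced to False.
  then v6 is forced to True.
v5 is now unconstrained; take v5 = True.
Every clause has at least one true literal under this assignment.
Check each clause:
  1. (~v8 | ~v7 | v5) — ~v8 is true.
  2. (~v1 | ~v8 | ~v2) — ~v8 is true.
  3. (~v8 | v2 | ~v1) — ~v8 is true.
  4. (v4 | ~v7) — v4 is true.
  5. (~v3 | v2 | ~v8) — ~v8 is true.
  6. (~v8 | ~v5) — ~v8 is true.
  7. (v8 | ~v3) — ~v3 is true.
  8. (v6 | v3) — v6 is true.
  9. (v7 | ~v1) — v7 is true.
  10. (~v7 | v6 | ~v5) — v6 is true.
  11. (~v3 | ~v5) — ~v3 is true.
  12. (~v8 | ~v3 | v5) — ~v8 is true.
  13. (~v8 | ~v6) — ~v8 is true.
  14. (~v2 | ~v4) — ~v2 is true.
  15. (~v6 | v4) — v4 is true.
  16. (v5 | v7) — v5 is true.
  17. (v4 | v6 | v1) — v1 is true.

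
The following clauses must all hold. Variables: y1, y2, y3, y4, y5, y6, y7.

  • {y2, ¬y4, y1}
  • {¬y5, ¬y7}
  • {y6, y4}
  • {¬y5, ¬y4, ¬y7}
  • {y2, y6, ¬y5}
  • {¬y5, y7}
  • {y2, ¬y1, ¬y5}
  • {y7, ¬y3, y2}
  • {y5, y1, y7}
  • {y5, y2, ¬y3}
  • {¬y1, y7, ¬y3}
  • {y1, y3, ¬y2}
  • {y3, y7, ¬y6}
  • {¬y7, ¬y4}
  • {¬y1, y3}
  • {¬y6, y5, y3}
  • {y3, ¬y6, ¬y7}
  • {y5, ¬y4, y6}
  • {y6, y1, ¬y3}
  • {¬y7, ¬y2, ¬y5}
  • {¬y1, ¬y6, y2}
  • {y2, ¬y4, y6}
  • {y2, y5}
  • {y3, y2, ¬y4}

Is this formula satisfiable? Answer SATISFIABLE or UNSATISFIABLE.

SATISFIABLE

Try y1 = False.
Try y2 = True.
  then y3 is forced to True.
  then y6 is forced to True.
The remaining clauses are satisfied by y4 = False, y5 = False, y7 = True.
So y1 = 0, y2 = 1, y3 = 1, y4 = 0, y5 = 0, y6 = 1, y7 = 1 is a satisfying assignment.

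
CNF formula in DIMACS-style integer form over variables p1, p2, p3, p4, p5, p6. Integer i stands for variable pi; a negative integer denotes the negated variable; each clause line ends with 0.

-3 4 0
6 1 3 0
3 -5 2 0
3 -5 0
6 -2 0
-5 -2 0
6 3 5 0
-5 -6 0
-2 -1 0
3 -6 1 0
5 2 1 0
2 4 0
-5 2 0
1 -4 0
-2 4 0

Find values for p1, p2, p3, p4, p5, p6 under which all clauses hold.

p1=True, p2=False, p3=False, p4=True, p5=False, p6=True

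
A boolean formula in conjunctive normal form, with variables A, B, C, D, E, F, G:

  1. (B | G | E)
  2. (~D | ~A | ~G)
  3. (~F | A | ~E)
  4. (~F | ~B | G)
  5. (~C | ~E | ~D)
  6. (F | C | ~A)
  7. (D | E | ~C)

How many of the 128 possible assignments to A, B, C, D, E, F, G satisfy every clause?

Split on E, then A.
  E=T, A=T: 11 of the 32 assignments to (B,C,D,F,G) work.
  E=T, A=F: B, G free; 3 ways for (C,D,F) × 2^2 = 12.
  E=F, A=T: remaining (B,C,D,F,G) ∈ {(F,F,F,T,T); (T,F,F,T,T); (T,T,T,F,F)} — 3.
  E=F, A=F: 15 of the 32 assignments to (B,C,D,F,G) work.
Total: 11 + 12 + 3 + 15 = 41.

41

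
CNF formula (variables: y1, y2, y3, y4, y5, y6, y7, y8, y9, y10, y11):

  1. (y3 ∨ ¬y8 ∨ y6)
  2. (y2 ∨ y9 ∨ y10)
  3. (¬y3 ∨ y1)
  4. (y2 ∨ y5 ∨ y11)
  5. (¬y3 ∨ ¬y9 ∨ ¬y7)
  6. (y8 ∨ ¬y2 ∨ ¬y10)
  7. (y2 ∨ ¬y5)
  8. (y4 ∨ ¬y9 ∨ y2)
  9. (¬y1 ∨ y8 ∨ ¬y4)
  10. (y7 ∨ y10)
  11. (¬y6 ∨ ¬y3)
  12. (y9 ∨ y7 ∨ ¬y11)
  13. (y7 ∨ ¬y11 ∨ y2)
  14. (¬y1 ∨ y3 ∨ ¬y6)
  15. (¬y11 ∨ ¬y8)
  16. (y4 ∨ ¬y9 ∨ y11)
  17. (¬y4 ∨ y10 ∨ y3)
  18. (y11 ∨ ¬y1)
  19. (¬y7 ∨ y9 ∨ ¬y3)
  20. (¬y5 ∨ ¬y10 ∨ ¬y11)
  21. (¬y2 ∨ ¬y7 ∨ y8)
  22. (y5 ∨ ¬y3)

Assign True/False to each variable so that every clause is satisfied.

y1=False, y2=True, y3=False, y4=True, y5=True, y6=True, y7=False, y8=True, y9=False, y10=True, y11=False

Branch on y1: take y1 = False.
  then y3 is forced to False.
For the remaining variables, y2 = True, y4 = True, y5 = True, y6 = True, y7 = False, y8 = True, y9 = False, y10 = True, y11 = False works.
Every clause has at least one true literal under this assignment.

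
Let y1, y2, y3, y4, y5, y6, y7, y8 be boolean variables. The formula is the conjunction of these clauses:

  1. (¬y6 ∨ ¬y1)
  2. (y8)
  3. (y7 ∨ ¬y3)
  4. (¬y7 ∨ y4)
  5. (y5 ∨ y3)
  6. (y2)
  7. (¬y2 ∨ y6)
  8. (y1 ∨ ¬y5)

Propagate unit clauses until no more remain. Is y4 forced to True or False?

True

(y8) is a unit clause: y8 = True.
(y2) is a unit clause: y2 = True.
(y6 ∨ ¬y2) with y2 = True leaves only y6, so y6 = True.
From (¬y1 ∨ ¬y6) and y6 = True: y1 = False.
In (¬y5 ∨ y1), y1 is now false; ¬y5 must hold, so y5 = False.
In (y5 ∨ y3), y5 is now false; y3 must hold, so y3 = True.
In (y7 ∨ ¬y3), ¬y3 is now false; y7 must hold, so y7 = True.
In (¬y7 ∨ y4), ¬y7 is now false; y4 must hold, so y4 = True.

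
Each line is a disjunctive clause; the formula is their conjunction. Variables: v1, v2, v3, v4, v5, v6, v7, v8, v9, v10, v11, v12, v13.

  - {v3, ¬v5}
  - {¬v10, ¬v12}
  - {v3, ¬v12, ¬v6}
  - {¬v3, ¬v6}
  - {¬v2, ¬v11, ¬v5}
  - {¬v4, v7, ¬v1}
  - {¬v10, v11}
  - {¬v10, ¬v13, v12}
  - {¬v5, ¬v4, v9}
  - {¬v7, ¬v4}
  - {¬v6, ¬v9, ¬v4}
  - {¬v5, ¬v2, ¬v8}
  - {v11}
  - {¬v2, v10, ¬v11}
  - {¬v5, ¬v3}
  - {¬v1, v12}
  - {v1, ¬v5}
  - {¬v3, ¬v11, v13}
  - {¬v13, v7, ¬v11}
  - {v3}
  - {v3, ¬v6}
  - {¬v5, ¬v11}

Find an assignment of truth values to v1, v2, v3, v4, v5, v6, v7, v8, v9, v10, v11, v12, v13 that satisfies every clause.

v1=True, v2=False, v3=True, v4=False, v5=False, v6=False, v7=True, v8=False, v9=True, v10=False, v11=True, v12=True, v13=True

The clause (v11) is unit: v11 must be True.
Unit propagation: (v3) forces v3 = True.
(¬v6) is a unit clause, so v6 = False.
(¬v5) is a unit clause, so v5 = False.
The clause (v13) is unit: v13 must be True.
The clause (v7) is unit: v7 must be True.
Unit propagation: (¬v4) forces v4 = False.
v2 occurs only negated in the remaining clauses — set v2 = False.
Branch on v1: take v1 = True.
  then v12 is forced to True.
  then v10 is forced to False.
v8, v9 are now unconstrained; take v8 = False, v9 = True.
Every clause has at least one true literal under this assignment.
Check each clause:
  1. {¬v5, v3} — v3 is true.
  2. {¬v10, ¬v12} — ¬v10 is true.
  3. {¬v6, v3, ¬v12} — ¬v6 is true.
  4. {¬v3, ¬v6} — ¬v6 is true.
  5. {¬v2, ¬v5, ¬v11} — ¬v5 is true.
  6. {¬v1, ¬v4, v7} — ¬v4 is true.
  7. {v11, ¬v10} — v11 is true.
  8. {¬v13, ¬v10, v12} — v12 is true.
  9. {¬v4, ¬v5, v9} — v9 is true.
  10. {¬v4, ¬v7} — ¬v4 is true.
  11. {¬v6, ¬v4, ¬v9} — ¬v6 is true.
  12. {¬v8, ¬v5, ¬v2} — ¬v8 is true.
  13. {v11} — v11 is true.
  14. {v10, ¬v11, ¬v2} — ¬v2 is true.
  15. {¬v3, ¬v5} — ¬v5 is true.
  16. {¬v1, v12} — v12 is true.
  17. {v1, ¬v5} — v1 is true.
  18. {¬v11, ¬v3, v13} — v13 is true.
  19. {v7, ¬v13, ¬v11} — v7 is true.
  20. {v3} — v3 is true.
  21. {v3, ¬v6} — ¬v6 is true.
  22. {¬v5, ¬v11} — ¬v5 is true.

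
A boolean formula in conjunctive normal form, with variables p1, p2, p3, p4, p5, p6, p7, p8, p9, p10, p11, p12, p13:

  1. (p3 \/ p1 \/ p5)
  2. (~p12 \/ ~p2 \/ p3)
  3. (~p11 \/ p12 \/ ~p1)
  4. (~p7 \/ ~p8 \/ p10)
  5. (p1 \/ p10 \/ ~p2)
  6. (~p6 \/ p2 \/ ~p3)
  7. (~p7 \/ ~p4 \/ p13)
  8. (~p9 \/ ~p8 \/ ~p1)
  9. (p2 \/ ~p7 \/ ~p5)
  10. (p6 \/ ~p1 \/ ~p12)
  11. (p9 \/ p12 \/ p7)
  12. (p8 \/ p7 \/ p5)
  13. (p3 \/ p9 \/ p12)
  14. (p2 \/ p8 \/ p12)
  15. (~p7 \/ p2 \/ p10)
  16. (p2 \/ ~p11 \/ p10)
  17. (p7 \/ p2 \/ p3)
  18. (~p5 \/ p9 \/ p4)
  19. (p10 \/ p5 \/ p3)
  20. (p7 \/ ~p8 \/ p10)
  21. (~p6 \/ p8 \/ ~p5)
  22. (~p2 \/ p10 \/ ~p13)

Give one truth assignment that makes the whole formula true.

p1=F, p2=T, p3=F, p4=F, p5=T, p6=F, p7=T, p8=F, p9=T, p10=T, p11=T, p12=F, p13=T

Pure literal: p10 appears only positively; assign p10 = True.
Branch on p1: take p1 = False.
Set p2 = True and propagate.
Set p3 = False and propagate.
  then p5 is forced to True.
  then p12 is forced to False.
  then p9 is forced to True.
The remaining clauses are satisfied by p4 = False, p6 = False, p7 = True, p8 = False, p11 = True, p13 = True.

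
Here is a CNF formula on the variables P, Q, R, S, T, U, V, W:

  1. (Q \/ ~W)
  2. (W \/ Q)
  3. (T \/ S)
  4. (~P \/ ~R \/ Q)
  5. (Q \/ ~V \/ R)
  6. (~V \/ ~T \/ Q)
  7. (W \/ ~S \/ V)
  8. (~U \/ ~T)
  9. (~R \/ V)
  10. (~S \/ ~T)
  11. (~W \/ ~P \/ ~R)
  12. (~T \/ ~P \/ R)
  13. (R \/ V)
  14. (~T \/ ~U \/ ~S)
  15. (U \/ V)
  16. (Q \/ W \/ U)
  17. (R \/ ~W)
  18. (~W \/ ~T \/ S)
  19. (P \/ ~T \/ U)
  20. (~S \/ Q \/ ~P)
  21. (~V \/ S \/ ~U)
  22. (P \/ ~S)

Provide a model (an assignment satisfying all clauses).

Pure literal: Q appears only positively; assign Q = True.
Branch on P: take P = True.
Try R = True.
  then V is forced to True.
  then W is forced to False.
Try S = False.
  then T is forced to True.
  then U is forced to False.
Every clause has at least one true literal under this assignment.

P=T, Q=T, R=T, S=F, T=T, U=F, V=T, W=F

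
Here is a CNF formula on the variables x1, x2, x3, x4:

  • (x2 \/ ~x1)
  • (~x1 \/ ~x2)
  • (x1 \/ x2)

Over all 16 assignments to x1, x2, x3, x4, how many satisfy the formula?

Satisfying assignments:
  x1=0 x2=1 x3=0 x4=0
  x1=0 x2=1 x3=0 x4=1
  x1=0 x2=1 x3=1 x4=0
  x1=0 x2=1 x3=1 x4=1
That's 4 in total.

4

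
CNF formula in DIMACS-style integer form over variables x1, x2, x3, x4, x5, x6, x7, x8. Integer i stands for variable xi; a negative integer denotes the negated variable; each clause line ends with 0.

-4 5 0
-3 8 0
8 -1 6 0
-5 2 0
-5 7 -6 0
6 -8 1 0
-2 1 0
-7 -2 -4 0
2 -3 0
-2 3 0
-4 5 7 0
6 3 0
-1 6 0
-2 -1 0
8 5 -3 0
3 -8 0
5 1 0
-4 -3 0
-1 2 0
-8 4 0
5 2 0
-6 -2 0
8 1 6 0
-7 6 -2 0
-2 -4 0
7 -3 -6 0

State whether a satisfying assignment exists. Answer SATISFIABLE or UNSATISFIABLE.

x2 = True:
  propagation gives x1=True; an empty clause results — contradiction.
x2 = False:
  propagation gives x5=False; an empty clause results — contradiction.
Every branch closes, so no satisfying assignment exists.

UNSATISFIABLE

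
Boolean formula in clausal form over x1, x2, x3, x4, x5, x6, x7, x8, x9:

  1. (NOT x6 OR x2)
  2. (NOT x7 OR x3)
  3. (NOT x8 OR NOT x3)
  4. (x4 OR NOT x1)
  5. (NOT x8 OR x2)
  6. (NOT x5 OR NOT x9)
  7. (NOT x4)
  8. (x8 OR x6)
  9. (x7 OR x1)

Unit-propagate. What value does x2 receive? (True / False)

Unit clause (NOT x4) sets x4 = False.
(x4 OR NOT x1): since x4 = False, the clause reduces to (NOT x1). x1 = False.
In (x7 OR x1), x1 is now false; x7 must hold, so x7 = True.
In (NOT x7 OR x3), NOT x7 is now false; x3 must hold, so x3 = True.
(NOT x8 OR NOT x3): since x3 = True, the clause reduces to (NOT x8). x8 = False.
(x6 OR x8) with x8 = False leaves only x6, so x6 = True.
(x2 OR NOT x6): since x6 = True, the clause reduces to (x2). x2 = True.

True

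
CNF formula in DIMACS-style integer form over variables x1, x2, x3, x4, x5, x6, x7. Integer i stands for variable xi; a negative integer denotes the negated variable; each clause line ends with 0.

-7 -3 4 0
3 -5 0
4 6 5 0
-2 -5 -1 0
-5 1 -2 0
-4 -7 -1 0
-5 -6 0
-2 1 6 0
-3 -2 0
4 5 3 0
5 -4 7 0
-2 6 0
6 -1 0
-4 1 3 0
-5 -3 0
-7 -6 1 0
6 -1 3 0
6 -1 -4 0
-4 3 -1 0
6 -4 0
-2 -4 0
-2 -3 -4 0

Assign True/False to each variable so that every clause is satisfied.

x1=1, x2=0, x3=1, x4=0, x5=0, x6=1, x7=0

Pure literal: x2 appears only negated; assign x2 = False.
Try x1 = True.
  then x6 is forced to True.
  then x5 is forced to False.
Try x3 = True.
Branch on x4: take x4 = False.
  then x7 is forced to False.
Check each clause:
  1. (x4 | ~x3 | ~x7) — ~x7 is true.
  2. (x3 | ~x5) — x3 is true.
  3. (x4 | x5 | x6) — x6 is true.
  4. (~x5 | ~x1 | ~x2) — ~x5 is true.
  5. (~x5 | x1 | ~x2) — x1 is true.
  6. (~x7 | ~x4 | ~x1) — ~x7 is true.
  7. (~x5 | ~x6) — ~x5 is true.
  8. (~x2 | x1 | x6) — x1 is true.
  9. (~x2 | ~x3) — ~x2 is true.
  10. (x3 | x5 | x4) — x3 is true.
  11. (x5 | x7 | ~x4) — ~x4 is true.
  12. (~x2 | x6) — ~x2 is true.
  13. (~x1 | x6) — x6 is true.
  14. (x3 | ~x4 | x1) — x1 is true.
  15. (~x5 | ~x3) — ~x5 is true.
  16. (~x7 | x1 | ~x6) — ~x7 is true.
  17. (x3 | x6 | ~x1) — x3 is true.
  18. (~x4 | ~x1 | x6) — ~x4 is true.
  19. (x3 | ~x1 | ~x4) — x3 is true.
  20. (x6 | ~x4) — ~x4 is true.
  21. (~x4 | ~x2) — ~x4 is true.
  22. (~x2 | ~x3 | ~x4) — ~x4 is true.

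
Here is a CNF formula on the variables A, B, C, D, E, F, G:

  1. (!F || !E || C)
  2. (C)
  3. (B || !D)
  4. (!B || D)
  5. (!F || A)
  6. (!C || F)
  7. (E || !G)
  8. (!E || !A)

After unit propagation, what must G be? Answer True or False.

False

(C) is a unit clause: C = True.
(F || !C) with C = True leaves only F, so F = True.
(!F || A) with F = True leaves only A, so A = True.
In (!A || !E), !A is now false; !E must hold, so E = False.
(E || !G) with E = False leaves only !G, so G = False.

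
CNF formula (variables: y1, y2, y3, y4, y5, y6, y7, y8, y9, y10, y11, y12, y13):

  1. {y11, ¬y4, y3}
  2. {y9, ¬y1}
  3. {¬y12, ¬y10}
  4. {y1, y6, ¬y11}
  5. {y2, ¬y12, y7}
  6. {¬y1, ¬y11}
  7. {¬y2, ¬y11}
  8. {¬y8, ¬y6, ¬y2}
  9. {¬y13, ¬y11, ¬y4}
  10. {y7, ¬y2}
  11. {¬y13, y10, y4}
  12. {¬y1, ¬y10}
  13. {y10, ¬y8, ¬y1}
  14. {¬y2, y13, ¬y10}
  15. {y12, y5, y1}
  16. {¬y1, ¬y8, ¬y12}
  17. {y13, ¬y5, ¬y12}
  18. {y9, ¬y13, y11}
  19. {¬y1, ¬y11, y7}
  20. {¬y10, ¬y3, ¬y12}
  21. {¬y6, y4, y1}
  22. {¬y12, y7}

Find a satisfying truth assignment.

y1=1  y2=0  y3=1  y4=1  y5=1  y6=0  y7=1  y8=0  y9=1  y10=0  y11=0  y12=0  y13=1

Pure literal: y7 appears only positively; assign y7 = True.
y8 occurs only negated in the remaining clauses — set y8 = False.
Set y1 = True and propagate.
  then y9 is forced to True.
  then y11 is forced to False.
  then y10 is forced to False.
Try y3 = True.
Try y4 = True.
For the remaining variables, y2 = False, y5 = True, y6 = False, y12 = False, y13 = True works.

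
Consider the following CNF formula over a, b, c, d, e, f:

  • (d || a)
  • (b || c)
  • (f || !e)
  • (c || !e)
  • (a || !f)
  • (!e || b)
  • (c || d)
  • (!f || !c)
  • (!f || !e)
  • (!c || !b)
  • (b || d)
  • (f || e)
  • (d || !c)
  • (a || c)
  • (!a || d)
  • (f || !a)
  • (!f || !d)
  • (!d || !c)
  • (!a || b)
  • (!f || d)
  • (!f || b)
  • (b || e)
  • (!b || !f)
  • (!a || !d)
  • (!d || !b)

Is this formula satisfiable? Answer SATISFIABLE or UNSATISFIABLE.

d = True:
  propagation gives f=False, e=False; an empty clause results — contradiction.
d = False:
  propagation gives a=True; an empty clause results — contradiction.
Every branch closes, so no satisfying assignment exists.

UNSATISFIABLE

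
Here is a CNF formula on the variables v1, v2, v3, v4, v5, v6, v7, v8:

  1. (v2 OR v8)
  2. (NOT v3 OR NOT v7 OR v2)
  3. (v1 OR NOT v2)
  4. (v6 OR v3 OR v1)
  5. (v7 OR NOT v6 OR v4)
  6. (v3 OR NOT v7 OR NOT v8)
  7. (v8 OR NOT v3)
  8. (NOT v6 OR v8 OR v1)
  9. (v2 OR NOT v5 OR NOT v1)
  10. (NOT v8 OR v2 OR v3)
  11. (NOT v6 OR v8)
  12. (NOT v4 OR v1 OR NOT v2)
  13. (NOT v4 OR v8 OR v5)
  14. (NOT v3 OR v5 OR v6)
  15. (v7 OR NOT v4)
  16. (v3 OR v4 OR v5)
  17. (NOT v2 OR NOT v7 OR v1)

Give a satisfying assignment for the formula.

Branch on v1: take v1 = True.
Set v2 = True and propagate.
For the remaining variables, v3 = True, v4 = False, v5 = False, v6 = True, v7 = True, v8 = True works.
Check each clause:
  1. (v8 OR v2) — v8 is true.
  2. (NOT v7 OR NOT v3 OR v2) — v2 is true.
  3. (NOT v2 OR v1) — v1 is true.
  4. (v6 OR v3 OR v1) — v1 is true.
  5. (v4 OR NOT v6 OR v7) — v7 is true.
  6. (v3 OR NOT v8 OR NOT v7) — v3 is true.
  7. (NOT v3 OR v8) — v8 is true.
  8. (v1 OR v8 OR NOT v6) — v8 is true.
  9. (v2 OR NOT v1 OR NOT v5) — v2 is true.
  10. (v2 OR v3 OR NOT v8) — v2 is true.
  11. (NOT v6 OR v8) — v8 is true.
  12. (v1 OR NOT v4 OR NOT v2) — v1 is true.
  13. (v5 OR NOT v4 OR v8) — v8 is true.
  14. (v6 OR NOT v3 OR v5) — v6 is true.
  15. (NOT v4 OR v7) — NOT v4 is true.
  16. (v3 OR v4 OR v5) — v3 is true.
  17. (v1 OR NOT v2 OR NOT v7) — v1 is true.

v1 = True, v2 = True, v3 = True, v4 = False, v5 = False, v6 = True, v7 = True, v8 = True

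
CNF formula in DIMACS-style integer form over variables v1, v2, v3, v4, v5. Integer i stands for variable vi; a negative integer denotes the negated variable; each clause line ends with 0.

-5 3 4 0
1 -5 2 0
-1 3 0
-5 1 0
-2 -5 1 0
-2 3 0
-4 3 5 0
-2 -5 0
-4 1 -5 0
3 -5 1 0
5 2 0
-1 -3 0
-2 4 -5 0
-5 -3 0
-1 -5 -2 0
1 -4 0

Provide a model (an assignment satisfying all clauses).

v1=F, v2=T, v3=T, v4=F, v5=F

Check each clause:
  1. (!v5 || v3 || v4) — v3 is true.
  2. (v2 || v1 || !v5) — v2 is true.
  3. (v3 || !v1) — v3 is true.
  4. (!v5 || v1) — !v5 is true.
  5. (v1 || !v2 || !v5) — !v5 is true.
  6. (!v2 || v3) — v3 is true.
  7. (v5 || v3 || !v4) — v3 is true.
  8. (!v5 || !v2) — !v5 is true.
  9. (!v5 || v1 || !v4) — !v5 is true.
  10. (v3 || !v5 || v1) — v3 is true.
  11. (v5 || v2) — v2 is true.
  12. (!v1 || !v3) — !v1 is true.
  13. (!v2 || !v5 || v4) — !v5 is true.
  14. (!v3 || !v5) — !v5 is true.
  15. (!v5 || !v1 || !v2) — !v5 is true.
  16. (v1 || !v4) — !v4 is true.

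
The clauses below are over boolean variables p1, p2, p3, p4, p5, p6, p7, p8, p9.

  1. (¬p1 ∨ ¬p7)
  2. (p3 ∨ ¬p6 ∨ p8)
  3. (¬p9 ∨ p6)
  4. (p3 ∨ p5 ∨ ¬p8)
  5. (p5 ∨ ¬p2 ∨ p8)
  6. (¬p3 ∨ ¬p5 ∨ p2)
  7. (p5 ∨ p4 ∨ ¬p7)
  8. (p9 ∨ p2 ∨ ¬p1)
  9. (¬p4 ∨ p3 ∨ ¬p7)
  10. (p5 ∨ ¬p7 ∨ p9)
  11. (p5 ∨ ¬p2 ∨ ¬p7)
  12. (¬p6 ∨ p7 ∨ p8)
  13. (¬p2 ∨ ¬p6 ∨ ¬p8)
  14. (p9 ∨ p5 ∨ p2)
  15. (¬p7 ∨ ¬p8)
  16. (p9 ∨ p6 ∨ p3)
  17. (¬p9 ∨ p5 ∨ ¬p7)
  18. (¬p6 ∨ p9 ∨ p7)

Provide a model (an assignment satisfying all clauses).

p1=False, p2=True, p3=True, p4=False, p5=True, p6=False, p7=False, p8=False, p9=False

Check each clause:
  1. (¬p7 ∨ ¬p1) — ¬p7 is true.
  2. (p8 ∨ p3 ∨ ¬p6) — ¬p6 is true.
  3. (¬p9 ∨ p6) — ¬p9 is true.
  4. (p5 ∨ ¬p8 ∨ p3) — ¬p8 is true.
  5. (¬p2 ∨ p8 ∨ p5) — p5 is true.
  6. (¬p3 ∨ ¬p5 ∨ p2) — p2 is true.
  7. (p4 ∨ ¬p7 ∨ p5) — ¬p7 is true.
  8. (p2 ∨ p9 ∨ ¬p1) — p2 is true.
  9. (¬p4 ∨ p3 ∨ ¬p7) — ¬p7 is true.
  10. (¬p7 ∨ p9 ∨ p5) — ¬p7 is true.
  11. (¬p2 ∨ p5 ∨ ¬p7) — ¬p7 is true.
  12. (p8 ∨ ¬p6 ∨ p7) — ¬p6 is true.
  13. (¬p2 ∨ ¬p8 ∨ ¬p6) — ¬p8 is true.
  14. (p9 ∨ p2 ∨ p5) — p2 is true.
  15. (¬p8 ∨ ¬p7) — ¬p8 is true.
  16. (p6 ∨ p9 ∨ p3) — p3 is true.
  17. (p5 ∨ ¬p9 ∨ ¬p7) — ¬p7 is true.
  18. (¬p6 ∨ p7 ∨ p9) — ¬p6 is true.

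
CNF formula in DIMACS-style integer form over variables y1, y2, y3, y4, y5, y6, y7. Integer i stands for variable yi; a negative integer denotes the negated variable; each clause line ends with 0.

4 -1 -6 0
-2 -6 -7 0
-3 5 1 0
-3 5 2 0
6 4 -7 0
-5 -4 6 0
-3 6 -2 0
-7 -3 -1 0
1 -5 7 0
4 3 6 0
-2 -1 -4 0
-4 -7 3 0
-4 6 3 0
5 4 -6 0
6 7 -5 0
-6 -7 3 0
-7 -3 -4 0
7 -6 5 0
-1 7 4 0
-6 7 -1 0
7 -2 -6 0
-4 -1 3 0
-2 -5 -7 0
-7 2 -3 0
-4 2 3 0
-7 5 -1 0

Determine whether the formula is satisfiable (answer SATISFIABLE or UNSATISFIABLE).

y7 = True:
  y3 = True:
    propagation gives y1=False, y5=True, y4=False, y6=True; an empty clause results — contradiction.
  y3 = False:
    propagation gives y4=False, y6=True; an empty clause results — contradiction.
y7 = False:
  y6 = True:
    propagation gives y5=True, y1=True; an empty clause results — contradiction.
  y6 = False:
    y3 = True:
      propagation gives y1=True, y2=True; contradiction.
    y3 = False:
      propagation gives y4=True; contradiction.
Every branch closes, so no satisfying assignment exists.

UNSATISFIABLE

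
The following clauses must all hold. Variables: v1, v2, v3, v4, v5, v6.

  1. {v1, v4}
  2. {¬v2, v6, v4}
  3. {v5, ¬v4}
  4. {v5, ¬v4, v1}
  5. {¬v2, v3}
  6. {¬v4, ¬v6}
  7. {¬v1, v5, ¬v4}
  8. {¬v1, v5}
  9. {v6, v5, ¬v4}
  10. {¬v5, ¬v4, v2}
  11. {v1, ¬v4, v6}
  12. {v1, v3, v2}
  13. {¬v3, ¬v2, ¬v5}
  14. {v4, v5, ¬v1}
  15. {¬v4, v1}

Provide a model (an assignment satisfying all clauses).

v1 = 1  v2 = 0  v3 = 0  v4 = 0  v5 = 1  v6 = 0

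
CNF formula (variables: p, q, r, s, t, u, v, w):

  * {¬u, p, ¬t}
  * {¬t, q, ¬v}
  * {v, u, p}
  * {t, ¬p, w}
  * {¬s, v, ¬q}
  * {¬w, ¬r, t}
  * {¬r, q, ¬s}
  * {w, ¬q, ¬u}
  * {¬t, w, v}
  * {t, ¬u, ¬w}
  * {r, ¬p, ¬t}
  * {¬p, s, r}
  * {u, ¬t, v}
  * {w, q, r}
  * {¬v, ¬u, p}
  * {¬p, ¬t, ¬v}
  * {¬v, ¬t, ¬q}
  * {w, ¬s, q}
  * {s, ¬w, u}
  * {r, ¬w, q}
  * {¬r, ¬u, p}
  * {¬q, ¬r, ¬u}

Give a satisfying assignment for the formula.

p = False, q = True, r = False, s = False, t = False, u = False, v = True, w = False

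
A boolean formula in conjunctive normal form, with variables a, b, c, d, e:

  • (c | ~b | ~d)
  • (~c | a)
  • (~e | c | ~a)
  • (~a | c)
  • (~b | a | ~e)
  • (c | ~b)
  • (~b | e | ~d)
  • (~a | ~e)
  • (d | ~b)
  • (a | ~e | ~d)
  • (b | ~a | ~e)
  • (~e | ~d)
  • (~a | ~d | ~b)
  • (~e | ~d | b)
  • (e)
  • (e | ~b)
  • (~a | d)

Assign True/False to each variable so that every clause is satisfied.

Unit propagation: (e) forces e = True.
The clause (~a) is unit: a must be False.
The clause (~c) is unit: c must be False.
Unit propagation: (~b) forces b = False.
Unit propagation: (~d) forces d = False.

a = False  b = False  c = False  d = False  e = True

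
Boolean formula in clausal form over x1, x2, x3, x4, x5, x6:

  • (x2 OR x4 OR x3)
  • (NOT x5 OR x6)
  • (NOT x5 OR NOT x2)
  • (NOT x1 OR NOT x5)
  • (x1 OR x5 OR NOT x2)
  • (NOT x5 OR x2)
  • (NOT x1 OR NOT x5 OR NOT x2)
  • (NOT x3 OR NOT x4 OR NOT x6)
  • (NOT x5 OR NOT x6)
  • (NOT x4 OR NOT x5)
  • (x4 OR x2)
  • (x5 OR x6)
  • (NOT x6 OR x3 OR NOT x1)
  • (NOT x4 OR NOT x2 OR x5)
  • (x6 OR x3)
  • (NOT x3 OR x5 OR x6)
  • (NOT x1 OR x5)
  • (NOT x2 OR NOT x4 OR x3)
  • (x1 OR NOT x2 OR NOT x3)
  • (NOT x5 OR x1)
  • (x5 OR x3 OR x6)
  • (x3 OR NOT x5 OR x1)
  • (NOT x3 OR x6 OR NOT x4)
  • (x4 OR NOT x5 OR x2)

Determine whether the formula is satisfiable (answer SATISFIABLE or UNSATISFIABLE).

SATISFIABLE

Branch on x1: take x1 = False.
  then x5 is forced to False.
  then x2 is forced to False.
  then x4 is forced to True.
  then x6 is forced to True.
  then x3 is forced to False.
Every clause has at least one true literal under this assignment.
So x1=0, x2=0, x3=0, x4=1, x5=0, x6=1 is a satisfying assignment.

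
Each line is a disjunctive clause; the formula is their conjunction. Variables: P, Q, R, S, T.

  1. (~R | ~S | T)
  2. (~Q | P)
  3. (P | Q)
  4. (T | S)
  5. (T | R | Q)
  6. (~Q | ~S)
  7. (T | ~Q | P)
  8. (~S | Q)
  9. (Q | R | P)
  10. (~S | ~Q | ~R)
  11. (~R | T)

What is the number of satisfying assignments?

4

Satisfying assignments:
  P=1 Q=0 R=0 S=0 T=1
  P=1 Q=0 R=1 S=0 T=1
  P=1 Q=1 R=0 S=0 T=1
  P=1 Q=1 R=1 S=0 T=1
That's 4 in total.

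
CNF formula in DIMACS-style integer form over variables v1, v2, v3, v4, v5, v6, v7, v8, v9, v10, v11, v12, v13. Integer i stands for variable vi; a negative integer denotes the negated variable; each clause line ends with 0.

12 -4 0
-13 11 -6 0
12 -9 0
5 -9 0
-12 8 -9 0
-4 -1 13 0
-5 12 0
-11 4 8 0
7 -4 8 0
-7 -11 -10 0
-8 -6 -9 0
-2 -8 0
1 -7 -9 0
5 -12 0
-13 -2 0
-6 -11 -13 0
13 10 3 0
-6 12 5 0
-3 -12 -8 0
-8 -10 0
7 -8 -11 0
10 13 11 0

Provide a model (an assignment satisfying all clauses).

v1=False, v2=False, v3=False, v4=False, v5=False, v6=False, v7=False, v8=False, v9=False, v10=True, v11=False, v12=False, v13=False

Check each clause:
  1. (v12 OR NOT v4) — NOT v4 is true.
  2. (v11 OR NOT v13 OR NOT v6) — NOT v6 is true.
  3. (NOT v9 OR v12) — NOT v9 is true.
  4. (NOT v9 OR v5) — NOT v9 is true.
  5. (NOT v9 OR NOT v12 OR v8) — NOT v12 is true.
  6. (NOT v1 OR v13 OR NOT v4) — NOT v4 is true.
  7. (NOT v5 OR v12) — NOT v5 is true.
  8. (v8 OR NOT v11 OR v4) — NOT v11 is true.
  9. (v7 OR NOT v4 OR v8) — NOT v4 is true.
  10. (NOT v7 OR NOT v10 OR NOT v11) — NOT v7 is true.
  11. (NOT v8 OR NOT v6 OR NOT v9) — NOT v8 is true.
  12. (NOT v2 OR NOT v8) — NOT v8 is true.
  13. (NOT v9 OR NOT v7 OR v1) — NOT v7 is true.
  14. (NOT v12 OR v5) — NOT v12 is true.
  15. (NOT v2 OR NOT v13) — NOT v13 is true.
  16. (NOT v6 OR NOT v13 OR NOT v11) — NOT v6 is true.
  17. (v13 OR v10 OR v3) — v10 is true.
  18. (v5 OR NOT v6 OR v12) — NOT v6 is true.
  19. (NOT v12 OR NOT v3 OR NOT v8) — NOT v8 is true.
  20. (NOT v8 OR NOT v10) — NOT v8 is true.
  21. (v7 OR NOT v8 OR NOT v11) — NOT v8 is true.
  22. (v10 OR v13 OR v11) — v10 is true.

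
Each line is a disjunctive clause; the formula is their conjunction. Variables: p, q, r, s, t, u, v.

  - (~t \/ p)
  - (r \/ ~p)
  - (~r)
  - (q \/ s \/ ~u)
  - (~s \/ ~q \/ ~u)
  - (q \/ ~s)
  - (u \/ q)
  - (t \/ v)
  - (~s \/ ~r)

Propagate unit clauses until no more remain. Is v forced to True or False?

Unit clause (~r) sets r = False.
From (r \/ ~p) and r = False: p = False.
From (p \/ ~t) and p = False: t = False.
(v \/ t): since t = False, the clause reduces to (v). v = True.

True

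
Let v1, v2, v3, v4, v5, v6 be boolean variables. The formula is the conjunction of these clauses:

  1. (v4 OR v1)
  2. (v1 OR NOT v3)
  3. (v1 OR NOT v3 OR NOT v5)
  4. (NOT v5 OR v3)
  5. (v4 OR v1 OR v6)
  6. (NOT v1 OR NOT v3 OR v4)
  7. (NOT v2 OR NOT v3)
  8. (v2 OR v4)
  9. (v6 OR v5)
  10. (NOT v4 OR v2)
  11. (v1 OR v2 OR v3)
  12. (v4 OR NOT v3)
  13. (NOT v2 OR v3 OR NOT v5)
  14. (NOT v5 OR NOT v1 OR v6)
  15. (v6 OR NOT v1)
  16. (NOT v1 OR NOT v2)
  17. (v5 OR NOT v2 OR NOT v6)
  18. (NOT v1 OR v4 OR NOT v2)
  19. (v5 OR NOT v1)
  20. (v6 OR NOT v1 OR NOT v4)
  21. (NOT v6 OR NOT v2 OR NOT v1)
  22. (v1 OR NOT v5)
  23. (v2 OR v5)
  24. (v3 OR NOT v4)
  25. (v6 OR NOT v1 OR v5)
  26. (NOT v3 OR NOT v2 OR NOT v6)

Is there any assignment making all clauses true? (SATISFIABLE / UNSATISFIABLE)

v1 = True:
  propagation gives v6=True, v2=False, v4=True; an empty clause results — contradiction.
v1 = False:
  propagation gives v4=True, v3=False; an empty clause results — contradiction.
Every branch closes, so no satisfying assignment exists.

UNSATISFIABLE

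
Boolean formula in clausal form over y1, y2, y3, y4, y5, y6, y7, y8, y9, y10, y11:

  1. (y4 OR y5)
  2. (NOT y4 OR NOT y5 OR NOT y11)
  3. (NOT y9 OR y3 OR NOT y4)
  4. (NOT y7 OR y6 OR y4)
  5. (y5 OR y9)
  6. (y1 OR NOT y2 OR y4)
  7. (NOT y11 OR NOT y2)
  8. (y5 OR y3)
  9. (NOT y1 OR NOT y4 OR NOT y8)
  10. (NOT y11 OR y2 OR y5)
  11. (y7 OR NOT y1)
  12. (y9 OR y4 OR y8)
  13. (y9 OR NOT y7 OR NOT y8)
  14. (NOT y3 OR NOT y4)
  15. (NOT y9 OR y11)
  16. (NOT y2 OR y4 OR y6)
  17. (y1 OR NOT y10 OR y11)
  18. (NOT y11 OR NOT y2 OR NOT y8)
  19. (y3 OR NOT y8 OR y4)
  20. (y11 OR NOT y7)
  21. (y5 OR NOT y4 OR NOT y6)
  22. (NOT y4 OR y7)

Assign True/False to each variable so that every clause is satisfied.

y1 = True  y2 = False  y3 = True  y4 = False  y5 = True  y6 = True  y7 = True  y8 = False  y9 = True  y10 = True  y11 = True

Check each clause:
  1. (y5 OR y4) — y5 is true.
  2. (NOT y11 OR NOT y4 OR NOT y5) — NOT y4 is true.
  3. (y3 OR NOT y9 OR NOT y4) — y3 is true.
  4. (NOT y7 OR y6 OR y4) — y6 is true.
  5. (y9 OR y5) — y9 is true.
  6. (y1 OR y4 OR NOT y2) — y1 is true.
  7. (NOT y11 OR NOT y2) — NOT y2 is true.
  8. (y5 OR y3) — y3 is true.
  9. (NOT y1 OR NOT y8 OR NOT y4) — NOT y8 is true.
  10. (y5 OR y2 OR NOT y11) — y5 is true.
  11. (NOT y1 OR y7) — y7 is true.
  12. (y9 OR y8 OR y4) — y9 is true.
  13. (y9 OR NOT y8 OR NOT y7) — NOT y8 is true.
  14. (NOT y4 OR NOT y3) — NOT y4 is true.
  15. (y11 OR NOT y9) — y11 is true.
  16. (NOT y2 OR y4 OR y6) — NOT y2 is true.
  17. (NOT y10 OR y11 OR y1) — y1 is true.
  18. (NOT y11 OR NOT y2 OR NOT y8) — NOT y8 is true.
  19. (NOT y8 OR y4 OR y3) — NOT y8 is true.
  20. (y11 OR NOT y7) — y11 is true.
  21. (NOT y6 OR y5 OR NOT y4) — NOT y4 is true.
  22. (y7 OR NOT y4) — NOT y4 is true.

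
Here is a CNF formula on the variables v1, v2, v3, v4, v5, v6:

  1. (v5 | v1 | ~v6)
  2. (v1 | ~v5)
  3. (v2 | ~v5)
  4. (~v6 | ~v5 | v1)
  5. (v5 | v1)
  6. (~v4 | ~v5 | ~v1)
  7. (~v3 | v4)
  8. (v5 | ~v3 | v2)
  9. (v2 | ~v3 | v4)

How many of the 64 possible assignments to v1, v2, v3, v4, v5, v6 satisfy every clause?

12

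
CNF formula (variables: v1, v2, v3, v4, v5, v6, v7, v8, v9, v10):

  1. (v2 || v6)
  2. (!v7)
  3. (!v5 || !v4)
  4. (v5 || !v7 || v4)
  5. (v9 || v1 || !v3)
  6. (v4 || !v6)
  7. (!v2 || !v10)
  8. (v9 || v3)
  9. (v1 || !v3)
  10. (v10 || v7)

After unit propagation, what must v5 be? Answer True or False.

(!v7) stands alone — v7 = False.
In (v7 || v10), v7 is now false; v10 must hold, so v10 = True.
(!v2 || !v10) with v10 = True leaves only !v2, so v2 = False.
(v6 || v2): since v2 = False, the clause reduces to (v6). v6 = True.
(!v6 || v4) with v6 = True leaves only v4, so v4 = True.
From (!v5 || !v4) and v4 = True: v5 = False.

False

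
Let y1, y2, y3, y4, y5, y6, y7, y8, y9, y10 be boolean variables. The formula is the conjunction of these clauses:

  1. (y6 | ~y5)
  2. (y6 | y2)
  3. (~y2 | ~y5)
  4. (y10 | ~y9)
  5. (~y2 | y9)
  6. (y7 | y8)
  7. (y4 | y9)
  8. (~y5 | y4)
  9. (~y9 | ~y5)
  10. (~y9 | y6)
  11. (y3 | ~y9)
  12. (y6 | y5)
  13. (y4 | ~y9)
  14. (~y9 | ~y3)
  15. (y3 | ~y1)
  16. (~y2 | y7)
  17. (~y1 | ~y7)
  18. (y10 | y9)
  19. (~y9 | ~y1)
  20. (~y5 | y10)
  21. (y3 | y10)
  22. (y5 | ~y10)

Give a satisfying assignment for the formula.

y1 occurs only negated in the remaining clauses — set y1 = False.
y4 occurs only positively in the remaining clauses — set y4 = True.
Branch on y2: take y2 = False.
  then y6 is forced to True.
Try y3 = False.
  then y9 is forced to False.
  then y10 is forced to True.
  then y5 is forced to True.
Branch on y7: take y7 = False.
  then y8 is forced to True.
Every clause has at least one true literal under this assignment.

y1=F  y2=F  y3=F  y4=T  y5=T  y6=T  y7=F  y8=T  y9=F  y10=T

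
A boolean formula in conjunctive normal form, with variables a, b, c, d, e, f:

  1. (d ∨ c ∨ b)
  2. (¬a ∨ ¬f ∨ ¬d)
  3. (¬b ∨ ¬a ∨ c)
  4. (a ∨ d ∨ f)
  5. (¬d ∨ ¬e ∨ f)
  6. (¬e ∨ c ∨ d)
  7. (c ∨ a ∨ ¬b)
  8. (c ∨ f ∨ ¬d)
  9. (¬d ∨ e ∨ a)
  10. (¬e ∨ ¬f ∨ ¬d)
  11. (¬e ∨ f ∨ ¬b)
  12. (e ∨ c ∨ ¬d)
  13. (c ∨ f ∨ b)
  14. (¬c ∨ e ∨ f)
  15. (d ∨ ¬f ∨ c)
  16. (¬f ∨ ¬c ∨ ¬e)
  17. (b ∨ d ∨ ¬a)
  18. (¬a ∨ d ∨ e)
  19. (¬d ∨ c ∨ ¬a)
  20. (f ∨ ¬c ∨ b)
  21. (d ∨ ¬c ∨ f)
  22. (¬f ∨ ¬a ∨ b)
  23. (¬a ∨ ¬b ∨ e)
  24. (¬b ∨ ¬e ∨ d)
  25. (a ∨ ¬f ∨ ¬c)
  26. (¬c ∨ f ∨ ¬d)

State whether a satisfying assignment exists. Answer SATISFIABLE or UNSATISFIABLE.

UNSATISFIABLE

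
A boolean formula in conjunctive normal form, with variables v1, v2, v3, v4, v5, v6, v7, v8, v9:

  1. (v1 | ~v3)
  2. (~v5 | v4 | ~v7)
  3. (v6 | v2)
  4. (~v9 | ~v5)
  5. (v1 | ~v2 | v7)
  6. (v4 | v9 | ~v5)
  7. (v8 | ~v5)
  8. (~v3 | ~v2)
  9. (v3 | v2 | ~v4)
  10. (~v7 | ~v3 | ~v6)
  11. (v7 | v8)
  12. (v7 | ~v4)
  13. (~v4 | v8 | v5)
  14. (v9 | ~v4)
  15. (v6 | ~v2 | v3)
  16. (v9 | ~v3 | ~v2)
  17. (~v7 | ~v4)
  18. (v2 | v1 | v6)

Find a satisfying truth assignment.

v8 occurs only positively in the remaining clauses — set v8 = True.
Set v1 = False and propagate.
  then v3 is forced to False.
The remaining clauses are satisfied by v2 = False, v4 = False, v5 = False, v6 = True, v7 = False, v9 = False.
Every clause has at least one true literal under this assignment.
Check each clause:
  1. (v1 | ~v3) — ~v3 is true.
  2. (~v7 | v4 | ~v5) — ~v7 is true.
  3. (v2 | v6) — v6 is true.
  4. (~v5 | ~v9) — ~v5 is true.
  5. (~v2 | v7 | v1) — ~v2 is true.
  6. (~v5 | v4 | v9) — ~v5 is true.
  7. (v8 | ~v5) — v8 is true.
  8. (~v3 | ~v2) — ~v3 is true.
  9. (v2 | v3 | ~v4) — ~v4 is true.
  10. (~v7 | ~v6 | ~v3) — ~v7 is true.
  11. (v8 | v7) — v8 is true.
  12. (~v4 | v7) — ~v4 is true.
  13. (~v4 | v8 | v5) — v8 is true.
  14. (v9 | ~v4) — ~v4 is true.
  15. (v3 | ~v2 | v6) — ~v2 is true.
  16. (v9 | ~v3 | ~v2) — ~v3 is true.
  17. (~v7 | ~v4) — ~v7 is true.
  18. (v2 | v1 | v6) — v6 is true.

v1=F, v2=F, v3=F, v4=F, v5=F, v6=T, v7=F, v8=T, v9=F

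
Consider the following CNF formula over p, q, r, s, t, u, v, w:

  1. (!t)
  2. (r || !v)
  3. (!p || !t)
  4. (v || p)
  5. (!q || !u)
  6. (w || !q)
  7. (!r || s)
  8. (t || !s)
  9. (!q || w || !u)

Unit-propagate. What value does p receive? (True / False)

(!t) stands alone — t = False.
(t || !s): since t = False, the clause reduces to (!s). s = False.
(!r || s) with s = False leaves only !r, so r = False.
(!v || r): since r = False, the clause reduces to (!v). v = False.
From (p || v) and v = False: p = True.

True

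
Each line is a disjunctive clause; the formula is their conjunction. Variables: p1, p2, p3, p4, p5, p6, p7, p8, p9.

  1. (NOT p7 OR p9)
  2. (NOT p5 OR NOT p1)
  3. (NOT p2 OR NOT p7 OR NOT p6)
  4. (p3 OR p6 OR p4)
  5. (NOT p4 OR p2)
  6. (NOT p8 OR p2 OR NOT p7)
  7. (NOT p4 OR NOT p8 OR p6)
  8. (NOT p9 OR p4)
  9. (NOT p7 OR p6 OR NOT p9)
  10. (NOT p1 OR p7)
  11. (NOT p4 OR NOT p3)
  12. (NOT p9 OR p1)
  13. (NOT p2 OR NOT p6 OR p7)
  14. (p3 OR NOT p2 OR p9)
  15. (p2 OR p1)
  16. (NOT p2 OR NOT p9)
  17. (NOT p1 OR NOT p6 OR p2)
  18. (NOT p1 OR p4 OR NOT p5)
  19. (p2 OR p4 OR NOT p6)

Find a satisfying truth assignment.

p1=F  p2=T  p3=T  p4=F  p5=F  p6=F  p7=F  p8=T  p9=F

p5 occurs only negated in the remaining clauses — set p5 = False.
Set p1 = False and propagate.
  then p9 is forced to False.
  then p7 is forced to False.
  then p2 is forced to True.
  then p6 is forced to False.
  then p3 is forced to True.
  then p4 is forced to False.
p8 is now unconstrained; take p8 = True.
Every clause has at least one true literal under this assignment.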